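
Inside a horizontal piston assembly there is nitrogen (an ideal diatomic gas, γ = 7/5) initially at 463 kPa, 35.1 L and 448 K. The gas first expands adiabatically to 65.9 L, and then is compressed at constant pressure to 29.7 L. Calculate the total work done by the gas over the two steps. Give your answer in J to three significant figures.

Step 1 (adiabatic): W = (P₁V₁ − P₂V₂)/(γ−1) = (16251 − 12632)/0.4 = 9049 J.
After step 1: P = 191.7 kPa, V = 65.9 L, T = 348.2 K.
Step 2 (isobaric): W = PΔV = (191.7 kPa)(29.7 − 65.9 L) = -6939 J.
W_total = 9049 − 6939 = 2111 J.

W_total ≈ 2110 J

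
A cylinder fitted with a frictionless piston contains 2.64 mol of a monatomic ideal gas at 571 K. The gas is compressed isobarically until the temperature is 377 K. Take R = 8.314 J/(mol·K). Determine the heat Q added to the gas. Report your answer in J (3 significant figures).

Isobaric: W = nRΔT = (2.64)(8.314)(-194) = -4258 J.
ΔU = nCᵥΔT with Cᵥ = 3R/2: ΔU = (2.64)(12.47)(-194) = -6387 J.
Q = ΔU + W = -6387 − 4258 = -10645 J.

Q ≈ -10600 J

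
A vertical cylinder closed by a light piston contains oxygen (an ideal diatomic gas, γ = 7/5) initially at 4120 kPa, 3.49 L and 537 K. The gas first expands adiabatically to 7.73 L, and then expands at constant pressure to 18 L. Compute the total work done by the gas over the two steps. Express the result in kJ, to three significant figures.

W_total ≈ 23.7 kJ

Step 1 (adiabatic): W = (P₁V₁ − P₂V₂)/(γ−1) = (14379 − 10461)/0.4 = 9794 J.
After step 1: P = 1353 kPa, V = 7.73 L, T = 390.7 K.
Step 2 (isobaric): W = PΔV = (1353 kPa)(18 − 7.73 L) = 13899 J.
W_total = 9794 + 13899 = 23693 J.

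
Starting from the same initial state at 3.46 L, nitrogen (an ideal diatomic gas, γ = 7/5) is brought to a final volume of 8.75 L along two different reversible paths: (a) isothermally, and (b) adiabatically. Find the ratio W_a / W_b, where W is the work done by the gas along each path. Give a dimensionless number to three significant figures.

W_a / W_b ≈ 1.20

Path (a) isothermal: W = P₁V₁ ln(V₂/V₁) → W_a/(P₁V₁) = 0.9278.
Path (b) adiabatic: W = P₁V₁(1 − (V₁/V₂)^(γ−1))/(γ−1) → W_b/(P₁V₁) = 0.7751.
W_a / W_b = 0.9278 / 0.7751 = 1.197.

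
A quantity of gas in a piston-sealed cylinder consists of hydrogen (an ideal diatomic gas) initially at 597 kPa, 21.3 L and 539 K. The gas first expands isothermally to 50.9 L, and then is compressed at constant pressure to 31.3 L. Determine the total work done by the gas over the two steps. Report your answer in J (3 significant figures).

Step 1 (isothermal): W = P₁V₁ ln(V₂/V₁) = (12716) ln(50.9/21.3) = 11078 J.
After step 1: P = 249.8 kPa, V = 50.9 L, T = 539 K.
Step 2 (isobaric): W = PΔV = (249.8 kPa)(31.3 − 50.9 L) = -4897 J.
W_total = 11078 − 4897 = 6181 J.

W_total ≈ 6180 J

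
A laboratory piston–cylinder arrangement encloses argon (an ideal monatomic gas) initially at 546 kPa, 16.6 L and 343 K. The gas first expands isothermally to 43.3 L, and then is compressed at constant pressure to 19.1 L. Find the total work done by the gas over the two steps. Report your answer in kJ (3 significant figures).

Step 1 (isothermal): W = P₁V₁ ln(V₂/V₁) = (9064) ln(43.3/16.6) = 8690 J.
After step 1: P = 209.3 kPa, V = 43.3 L, T = 343 K.
Step 2 (isobaric): W = PΔV = (209.3 kPa)(19.1 − 43.3 L) = -5066 J.
W_total = 8690 − 5066 = 3624 J.

W_total ≈ 3.62 kJ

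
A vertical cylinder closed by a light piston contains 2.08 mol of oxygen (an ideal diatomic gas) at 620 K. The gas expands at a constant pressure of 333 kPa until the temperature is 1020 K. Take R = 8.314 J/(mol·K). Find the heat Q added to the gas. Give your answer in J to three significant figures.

Isobaric: W = nRΔT = (2.08)(8.314)(400) = 6917 J.
ΔU = nCᵥΔT with Cᵥ = 5R/2: ΔU = (2.08)(20.79)(400) = 17293 J.
Q = ΔU + W = 17293 + 6917 = 24210 J.

Q ≈ 24200 J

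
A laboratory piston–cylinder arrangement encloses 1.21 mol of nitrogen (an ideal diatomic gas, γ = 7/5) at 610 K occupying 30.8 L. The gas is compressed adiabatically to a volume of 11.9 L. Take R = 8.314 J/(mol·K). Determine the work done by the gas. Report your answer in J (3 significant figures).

W ≈ -7100 J

Adiabatic: TV^(γ−1) = const with γ = 7/5.
T₂ = T₁ (V₁/V₂)^(γ−1) = 610 × (30.8/11.9)^0.4 = 610 × 1.463 = 892.3 K.
W_by = nCᵥ(T₁ − T₂) = (1.21)(20.79)(610 − 892.3) = -7101 J.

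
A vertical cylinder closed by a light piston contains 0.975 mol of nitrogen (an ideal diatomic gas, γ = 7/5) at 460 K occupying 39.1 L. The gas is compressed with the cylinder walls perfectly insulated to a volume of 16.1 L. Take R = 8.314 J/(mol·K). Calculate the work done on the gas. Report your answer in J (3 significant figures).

Adiabatic: TV^(γ−1) = const with γ = 7/5.
T₂ = T₁ (V₁/V₂)^(γ−1) = 460 × (39.1/16.1)^0.4 = 460 × 1.426 = 656 K.
W_by = nCᵥ(T₁ − T₂) = (0.975)(20.79)(460 − 656) = -3972 J.
Work on gas = −W_by = 3972 J.

W ≈ 3970 J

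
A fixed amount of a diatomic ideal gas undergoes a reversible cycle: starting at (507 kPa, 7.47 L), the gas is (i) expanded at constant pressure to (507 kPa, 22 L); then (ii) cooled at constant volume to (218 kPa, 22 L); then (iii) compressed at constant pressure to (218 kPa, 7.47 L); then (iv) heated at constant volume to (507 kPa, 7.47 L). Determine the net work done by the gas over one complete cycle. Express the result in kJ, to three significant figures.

W_net ≈ 4.20 kJ

Constant-volume legs do no work.
W(i) = (507)(22 − 7.47) = 7367 J; W(iii) = (218)(7.47 − 22) = -3168 J.
W_net = 7367 − 3168 = 4199 J (the clockwise enclosed area).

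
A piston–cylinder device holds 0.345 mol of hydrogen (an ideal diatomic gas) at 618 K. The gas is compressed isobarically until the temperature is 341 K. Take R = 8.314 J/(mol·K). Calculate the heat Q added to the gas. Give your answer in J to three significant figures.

Isobaric: W = nRΔT = (0.345)(8.314)(-277) = -794.5 J.
ΔU = nCᵥΔT with Cᵥ = 5R/2: ΔU = (0.345)(20.79)(-277) = -1986 J.
Q = ΔU + W = -1986 − 794.5 = -2781 J.

Q ≈ -2780 J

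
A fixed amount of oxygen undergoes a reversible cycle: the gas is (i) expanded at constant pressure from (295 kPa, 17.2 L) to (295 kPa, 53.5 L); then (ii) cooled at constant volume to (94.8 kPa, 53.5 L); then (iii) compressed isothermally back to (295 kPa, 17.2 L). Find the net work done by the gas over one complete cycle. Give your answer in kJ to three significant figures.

Leg (i): W = PΔV = (295)(53.5 − 17.2) = 10708 J.
Leg (ii): W = 0.
Leg (iii): W = PᵢVᵢ ln(V_f/Vᵢ) = (5072) ln(17.2/53.5) = -5755 J.
W_net = 10708 − 5755 = 4953 J.

W_net ≈ 4.95 kJ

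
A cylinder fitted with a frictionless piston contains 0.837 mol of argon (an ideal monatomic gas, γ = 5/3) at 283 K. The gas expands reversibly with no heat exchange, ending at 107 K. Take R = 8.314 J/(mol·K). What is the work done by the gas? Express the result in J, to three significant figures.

Adiabatic ⇒ Q = 0, so W_by = −ΔU = nCᵥ(T₁ − T₂).
Cᵥ = 3R/2 = 12.47 J/(mol·K).
W = (0.837)(12.47)(283 − 107) = 1837 J.

W ≈ 1840 J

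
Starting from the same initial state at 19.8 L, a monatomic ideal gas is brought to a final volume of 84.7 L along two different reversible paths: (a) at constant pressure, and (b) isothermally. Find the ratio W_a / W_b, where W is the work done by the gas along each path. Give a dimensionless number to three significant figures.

Path (a) isobaric: W = P₁(V₂ − V₁) → W_a/(P₁V₁) = 3.278.
Path (b) isothermal: W = P₁V₁ ln(V₂/V₁) → W_b/(P₁V₁) = 1.453.
W_a / W_b = 3.278 / 1.453 = 2.255.

W_a / W_b ≈ 2.26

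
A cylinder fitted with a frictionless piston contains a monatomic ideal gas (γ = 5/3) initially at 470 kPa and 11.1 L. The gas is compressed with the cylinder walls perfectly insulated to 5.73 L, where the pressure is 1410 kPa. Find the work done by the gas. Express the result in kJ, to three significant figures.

Adiabatic: W = (P₁V₁ − P₂V₂)/(γ − 1) with γ = 5/3.
P₁V₁ = 5217 J, P₂V₂ = 8079 J.
W = (5217 − 8079) / 0.6667 = -4293 J.

W ≈ -4.29 kJ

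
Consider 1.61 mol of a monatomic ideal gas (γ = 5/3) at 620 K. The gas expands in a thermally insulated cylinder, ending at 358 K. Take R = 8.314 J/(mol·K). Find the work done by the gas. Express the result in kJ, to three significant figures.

W ≈ 5.26 kJ

Adiabatic ⇒ Q = 0, so W_by = −ΔU = nCᵥ(T₁ − T₂).
Cᵥ = 3R/2 = 12.47 J/(mol·K).
W = (1.61)(12.47)(620 − 358) = 5261 J.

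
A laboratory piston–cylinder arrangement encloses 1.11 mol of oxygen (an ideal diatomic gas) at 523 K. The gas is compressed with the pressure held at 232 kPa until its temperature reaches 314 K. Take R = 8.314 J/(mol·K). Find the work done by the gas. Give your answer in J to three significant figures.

Isobaric: W = P ΔV = nR ΔT.
W = (1.11)(8.314)(314 − 523) = -1929 J.

W ≈ -1930 J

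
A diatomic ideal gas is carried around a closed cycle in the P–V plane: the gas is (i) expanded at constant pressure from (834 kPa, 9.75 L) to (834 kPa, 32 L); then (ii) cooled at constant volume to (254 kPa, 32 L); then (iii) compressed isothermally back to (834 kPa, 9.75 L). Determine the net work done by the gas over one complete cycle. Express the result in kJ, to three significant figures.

Leg (i): W = PΔV = (834)(32 − 9.75) = 18556 J.
Leg (ii): W = 0.
Leg (iii): W = PᵢVᵢ ln(V_f/Vᵢ) = (8128) ln(9.75/32) = -9660 J.
W_net = 18556 − 9660 = 8897 J.

W_net ≈ 8.90 kJ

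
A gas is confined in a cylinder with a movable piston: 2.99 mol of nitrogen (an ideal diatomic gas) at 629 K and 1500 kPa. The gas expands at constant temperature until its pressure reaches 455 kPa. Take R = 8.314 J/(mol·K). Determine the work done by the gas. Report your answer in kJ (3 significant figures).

W ≈ 18.7 kJ

Isothermal process: W = nRT ln(V₂/V₁) = nRT ln(P₁/P₂).
W = (2.99)(8.314)(629) × ln(1500/455)
  = 15636 × ln(3.297) = 15636 × 1.193
W_by_gas = 18653 J.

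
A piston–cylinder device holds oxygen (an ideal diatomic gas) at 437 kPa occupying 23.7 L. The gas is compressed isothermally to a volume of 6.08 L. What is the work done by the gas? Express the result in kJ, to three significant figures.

W ≈ -14.1 kJ

Isothermal: W = nRT ln(V₂/V₁) = P₁V₁ ln(V₂/V₁).
P₁V₁ = (437 kPa)(23.7 L) = 10357 J.
W = 10357 × ln(6.08/23.7) = 10357 × -1.36
W_by_gas = -14090 J.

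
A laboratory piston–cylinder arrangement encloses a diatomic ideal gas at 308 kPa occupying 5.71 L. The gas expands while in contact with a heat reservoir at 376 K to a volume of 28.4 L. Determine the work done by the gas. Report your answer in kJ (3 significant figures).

Isothermal: W = nRT ln(V₂/V₁) = P₁V₁ ln(V₂/V₁).
P₁V₁ = (308 kPa)(5.71 L) = 1759 J.
W = 1759 × ln(28.4/5.71) = 1759 × 1.604
W_by_gas = 2821 J.

W ≈ 2.82 kJ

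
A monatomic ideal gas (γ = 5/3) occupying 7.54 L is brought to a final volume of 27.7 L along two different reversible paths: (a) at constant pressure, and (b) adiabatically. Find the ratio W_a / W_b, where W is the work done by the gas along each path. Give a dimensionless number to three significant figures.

Path (a) isobaric: W = P₁(V₂ − V₁) → W_a/(P₁V₁) = 2.674.
Path (b) adiabatic: W = P₁V₁(1 − (V₁/V₂)^(γ−1))/(γ−1) → W_b/(P₁V₁) = 0.87.
W_a / W_b = 2.674 / 0.87 = 3.073.

W_a / W_b ≈ 3.07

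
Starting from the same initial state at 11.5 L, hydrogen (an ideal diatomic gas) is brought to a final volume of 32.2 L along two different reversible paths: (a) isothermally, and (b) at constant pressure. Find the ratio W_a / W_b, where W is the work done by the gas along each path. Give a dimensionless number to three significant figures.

Path (a) isothermal: W = P₁V₁ ln(V₂/V₁) → W_a/(P₁V₁) = 1.03.
Path (b) isobaric: W = P₁(V₂ − V₁) → W_b/(P₁V₁) = 1.8.
W_a / W_b = 1.03 / 1.8 = 0.572.

W_a / W_b ≈ 0.572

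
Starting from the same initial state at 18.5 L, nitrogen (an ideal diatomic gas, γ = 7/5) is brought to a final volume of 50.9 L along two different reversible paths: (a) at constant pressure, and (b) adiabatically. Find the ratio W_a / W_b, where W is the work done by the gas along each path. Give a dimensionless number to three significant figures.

Path (a) isobaric: W = P₁(V₂ − V₁) → W_a/(P₁V₁) = 1.751.
Path (b) adiabatic: W = P₁V₁(1 − (V₁/V₂)^(γ−1))/(γ−1) → W_b/(P₁V₁) = 0.8323.
W_a / W_b = 1.751 / 0.8323 = 2.104.

W_a / W_b ≈ 2.10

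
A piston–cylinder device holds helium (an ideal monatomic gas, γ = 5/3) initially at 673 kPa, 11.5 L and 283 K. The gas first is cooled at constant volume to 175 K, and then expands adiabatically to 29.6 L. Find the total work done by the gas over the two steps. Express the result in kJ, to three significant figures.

W_total ≈ 3.36 kJ

Step 1 (isochoric): W = 0 (constant volume).
After step 1: P = 416.2 kPa (V unchanged).
Step 2 (adiabatic): W = (P₁V₁ − P₂V₂)/(γ−1) = (4786 − 2548)/0.667 = 3357 J.
W_total = 0 + 3357 = 3357 J.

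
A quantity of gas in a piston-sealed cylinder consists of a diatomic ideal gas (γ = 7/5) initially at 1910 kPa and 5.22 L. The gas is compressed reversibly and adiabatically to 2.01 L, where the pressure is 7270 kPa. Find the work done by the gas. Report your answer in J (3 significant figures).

W ≈ -11600 J

Adiabatic: W = (P₁V₁ − P₂V₂)/(γ − 1) with γ = 7/5.
P₁V₁ = 9970 J, P₂V₂ = 14613 J.
W = (9970 − 14613) / 0.4 = -11606 J.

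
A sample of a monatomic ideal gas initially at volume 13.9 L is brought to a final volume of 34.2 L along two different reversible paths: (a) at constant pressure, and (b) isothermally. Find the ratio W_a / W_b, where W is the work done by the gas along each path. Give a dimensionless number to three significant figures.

Path (a) isobaric: W = P₁(V₂ − V₁) → W_a/(P₁V₁) = 1.46.
Path (b) isothermal: W = P₁V₁ ln(V₂/V₁) → W_b/(P₁V₁) = 0.9003.
W_a / W_b = 1.46 / 0.9003 = 1.622.

W_a / W_b ≈ 1.62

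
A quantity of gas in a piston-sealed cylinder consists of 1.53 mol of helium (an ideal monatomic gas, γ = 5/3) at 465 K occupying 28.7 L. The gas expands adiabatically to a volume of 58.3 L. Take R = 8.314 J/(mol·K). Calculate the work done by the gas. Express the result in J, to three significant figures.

Adiabatic: TV^(γ−1) = const with γ = 5/3.
T₂ = T₁ (V₁/V₂)^(γ−1) = 465 × (28.7/58.3)^0.667 = 465 × 0.6235 = 289.9 K.
W_by = nCᵥ(T₁ − T₂) = (1.53)(12.47)(465 − 289.9) = 3341 J.

W ≈ 3340 J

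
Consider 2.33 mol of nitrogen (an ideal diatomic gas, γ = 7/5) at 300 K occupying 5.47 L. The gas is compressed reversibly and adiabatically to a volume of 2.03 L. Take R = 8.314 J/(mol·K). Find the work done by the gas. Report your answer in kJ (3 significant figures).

Adiabatic: TV^(γ−1) = const with γ = 7/5.
T₂ = T₁ (V₁/V₂)^(γ−1) = 300 × (5.47/2.03)^0.4 = 300 × 1.487 = 446 K.
W_by = nCᵥ(T₁ − T₂) = (2.33)(20.79)(300 − 446) = -7070 J.

W ≈ -7.07 kJ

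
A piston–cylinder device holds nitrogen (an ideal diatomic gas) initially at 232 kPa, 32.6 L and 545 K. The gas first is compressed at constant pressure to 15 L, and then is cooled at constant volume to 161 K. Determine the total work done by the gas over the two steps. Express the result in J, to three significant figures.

Step 1 (isobaric): W = PΔV = (232 kPa)(15 − 32.6 L) = -4083 J.
Step 2 (isochoric): W = 0 (constant volume).
W_total = -4083 + 0 = -4083 J.

W_total ≈ -4080 J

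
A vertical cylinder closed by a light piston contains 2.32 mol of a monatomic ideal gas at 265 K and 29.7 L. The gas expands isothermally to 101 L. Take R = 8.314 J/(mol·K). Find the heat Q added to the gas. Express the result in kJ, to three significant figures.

Q ≈ 6.26 kJ

Isothermal ⇒ ΔU = 0, so Q = W = nRT ln(V₂/V₁).
Q = (2.32)(8.314)(265) ln(101/29.7) = 5111 × 1.224 = 6256 J.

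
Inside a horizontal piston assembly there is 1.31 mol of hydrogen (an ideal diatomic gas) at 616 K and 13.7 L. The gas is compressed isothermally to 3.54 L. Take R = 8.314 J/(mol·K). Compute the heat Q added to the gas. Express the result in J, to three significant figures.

Isothermal ⇒ ΔU = 0, so Q = W = nRT ln(V₂/V₁).
Q = (1.31)(8.314)(616) ln(3.54/13.7) = 6709 × -1.353 = -9079 J.

Q ≈ -9080 J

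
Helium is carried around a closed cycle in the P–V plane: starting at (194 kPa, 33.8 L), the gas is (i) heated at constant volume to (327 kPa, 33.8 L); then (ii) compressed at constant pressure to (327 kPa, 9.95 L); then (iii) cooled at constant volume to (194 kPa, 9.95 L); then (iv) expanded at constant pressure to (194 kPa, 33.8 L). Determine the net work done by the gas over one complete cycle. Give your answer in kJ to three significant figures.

W_net ≈ -3.17 kJ

Constant-volume legs do no work.
W(ii) = (327)(9.95 − 33.8) = -7799 J; W(iv) = (194)(33.8 − 9.95) = 4627 J.
W_net = -7799 + 4627 = -3172 J (the counter-clockwise enclosed area).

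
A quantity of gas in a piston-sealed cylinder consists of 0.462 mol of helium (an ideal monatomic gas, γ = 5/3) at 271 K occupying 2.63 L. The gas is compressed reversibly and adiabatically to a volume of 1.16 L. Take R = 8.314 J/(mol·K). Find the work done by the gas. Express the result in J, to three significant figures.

Adiabatic: TV^(γ−1) = const with γ = 5/3.
T₂ = T₁ (V₁/V₂)^(γ−1) = 271 × (2.63/1.16)^0.667 = 271 × 1.726 = 467.7 K.
W_by = nCᵥ(T₁ − T₂) = (0.462)(12.47)(271 − 467.7) = -1133 J.

W ≈ -1130 J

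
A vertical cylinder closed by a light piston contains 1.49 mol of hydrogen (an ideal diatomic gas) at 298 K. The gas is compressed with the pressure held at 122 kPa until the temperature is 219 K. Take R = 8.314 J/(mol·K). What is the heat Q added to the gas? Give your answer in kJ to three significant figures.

Q ≈ -3.43 kJ

Isobaric: W = nRΔT = (1.49)(8.314)(-79) = -978.6 J.
ΔU = nCᵥΔT with Cᵥ = 5R/2: ΔU = (1.49)(20.79)(-79) = -2447 J.
Q = ΔU + W = -2447 − 978.6 = -3425 J.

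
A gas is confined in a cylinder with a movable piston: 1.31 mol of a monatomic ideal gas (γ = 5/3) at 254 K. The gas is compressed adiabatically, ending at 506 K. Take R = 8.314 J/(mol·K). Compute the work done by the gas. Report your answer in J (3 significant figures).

Adiabatic ⇒ Q = 0, so W_by = −ΔU = nCᵥ(T₁ − T₂).
Cᵥ = 3R/2 = 12.47 J/(mol·K).
W = (1.31)(12.47)(254 − 506) = -4117 J.

W ≈ -4120 J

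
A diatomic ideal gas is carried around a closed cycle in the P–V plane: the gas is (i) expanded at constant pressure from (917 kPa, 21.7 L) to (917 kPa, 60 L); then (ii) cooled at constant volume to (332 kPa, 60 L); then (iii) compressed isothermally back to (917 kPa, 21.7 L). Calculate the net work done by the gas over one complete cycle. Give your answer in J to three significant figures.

W_net ≈ 14900 J

Leg (i): W = PΔV = (917)(60 − 21.7) = 35121 J.
Leg (ii): W = 0.
Leg (iii): W = PᵢVᵢ ln(V_f/Vᵢ) = (19920) ln(21.7/60) = -20259 J.
W_net = 35121 − 20259 = 14862 J.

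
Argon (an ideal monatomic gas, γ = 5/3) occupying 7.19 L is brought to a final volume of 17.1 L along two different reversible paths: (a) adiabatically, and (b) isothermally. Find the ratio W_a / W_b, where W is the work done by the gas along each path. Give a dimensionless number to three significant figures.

W_a / W_b ≈ 0.760

Path (a) adiabatic: W = P₁V₁(1 − (V₁/V₂)^(γ−1))/(γ−1) → W_a/(P₁V₁) = 0.6581.
Path (b) isothermal: W = P₁V₁ ln(V₂/V₁) → W_b/(P₁V₁) = 0.8664.
W_a / W_b = 0.6581 / 0.8664 = 0.7596.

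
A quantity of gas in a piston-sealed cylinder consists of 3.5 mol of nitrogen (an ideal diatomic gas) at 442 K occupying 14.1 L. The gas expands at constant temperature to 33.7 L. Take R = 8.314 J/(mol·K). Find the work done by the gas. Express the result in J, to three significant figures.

W ≈ 11200 J

Isothermal: W = nRT ln(V₂/V₁).
W = (3.5)(8.314)(442) × ln(33.7/14.1)
  = 12862 × 0.8713
W_by_gas = 11207 J.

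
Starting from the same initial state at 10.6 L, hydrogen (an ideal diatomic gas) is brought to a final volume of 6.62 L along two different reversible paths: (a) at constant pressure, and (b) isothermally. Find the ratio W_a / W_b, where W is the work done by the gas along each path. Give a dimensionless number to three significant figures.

W_a / W_b ≈ 0.798

Path (a) isobaric: W = P₁(V₂ − V₁) → W_a/(P₁V₁) = -0.3755.
Path (b) isothermal: W = P₁V₁ ln(V₂/V₁) → W_b/(P₁V₁) = -0.4708.
W_a / W_b = -0.3755 / -0.4708 = 0.7976.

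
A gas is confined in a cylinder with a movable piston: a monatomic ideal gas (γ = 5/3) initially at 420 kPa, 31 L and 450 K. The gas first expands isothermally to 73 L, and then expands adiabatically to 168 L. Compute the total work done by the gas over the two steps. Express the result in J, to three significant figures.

W_total ≈ 19500 J

Step 1 (isothermal): W = P₁V₁ ln(V₂/V₁) = (13020) ln(73/31) = 11151 J.
After step 1: P = 178.4 kPa, V = 73 L, T = 450 K.
Step 2 (adiabatic): W = (P₁V₁ − P₂V₂)/(γ−1) = (13020 − 7469)/0.667 = 8326 J.
W_total = 11151 + 8326 = 19477 J.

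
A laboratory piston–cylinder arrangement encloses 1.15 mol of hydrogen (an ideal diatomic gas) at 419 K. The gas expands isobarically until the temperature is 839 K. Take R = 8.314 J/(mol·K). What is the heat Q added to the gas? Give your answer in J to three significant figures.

Isobaric: W = nRΔT = (1.15)(8.314)(420) = 4016 J.
ΔU = nCᵥΔT with Cᵥ = 5R/2: ΔU = (1.15)(20.79)(420) = 10039 J.
Q = ΔU + W = 10039 + 4016 = 14055 J.

Q ≈ 14100 J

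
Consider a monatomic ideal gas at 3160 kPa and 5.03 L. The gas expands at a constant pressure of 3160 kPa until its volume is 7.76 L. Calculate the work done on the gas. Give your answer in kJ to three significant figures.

W ≈ -8.63 kJ

Isobaric: W = P ΔV.
W = (3160 kPa)(7.76 − 5.03 L) = (3160)(2.73) = 8627 J.
Work on gas = −W_by = -8627 J.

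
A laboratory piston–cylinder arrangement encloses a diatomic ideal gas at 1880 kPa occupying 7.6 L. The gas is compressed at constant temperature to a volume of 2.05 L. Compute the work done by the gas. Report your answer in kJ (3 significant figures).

W ≈ -18.7 kJ

Isothermal: W = nRT ln(V₂/V₁) = P₁V₁ ln(V₂/V₁).
P₁V₁ = (1880 kPa)(7.6 L) = 14288 J.
W = 14288 × ln(2.05/7.6) = 14288 × -1.31
W_by_gas = -18722 J.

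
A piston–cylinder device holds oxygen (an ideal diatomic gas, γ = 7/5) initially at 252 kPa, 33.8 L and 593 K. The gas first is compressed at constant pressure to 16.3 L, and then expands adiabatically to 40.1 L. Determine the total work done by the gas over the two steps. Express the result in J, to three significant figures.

Step 1 (isobaric): W = PΔV = (252 kPa)(16.3 − 33.8 L) = -4410 J.
After step 1: P = 252 kPa, V = 16.3 L, T = 286 K.
Step 2 (adiabatic): W = (P₁V₁ − P₂V₂)/(γ−1) = (4108 − 2866)/0.4 = 3105 J.
W_total = -4410 + 3105 = -1305 J.

W_total ≈ -1300 J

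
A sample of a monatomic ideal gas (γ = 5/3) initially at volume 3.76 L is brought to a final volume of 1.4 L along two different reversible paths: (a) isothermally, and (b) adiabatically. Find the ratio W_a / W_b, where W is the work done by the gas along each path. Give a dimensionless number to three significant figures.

W_a / W_b ≈ 0.707

Path (a) isothermal: W = P₁V₁ ln(V₂/V₁) → W_a/(P₁V₁) = -0.9879.
Path (b) adiabatic: W = P₁V₁(1 − (V₁/V₂)^(γ−1))/(γ−1) → W_b/(P₁V₁) = -1.398.
W_a / W_b = -0.9879 / -1.398 = 0.7066.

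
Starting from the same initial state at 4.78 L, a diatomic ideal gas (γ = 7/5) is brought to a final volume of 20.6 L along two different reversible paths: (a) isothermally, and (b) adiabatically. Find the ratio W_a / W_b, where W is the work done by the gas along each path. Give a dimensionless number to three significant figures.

Path (a) isothermal: W = P₁V₁ ln(V₂/V₁) → W_a/(P₁V₁) = 1.461.
Path (b) adiabatic: W = P₁V₁(1 − (V₁/V₂)^(γ−1))/(γ−1) → W_b/(P₁V₁) = 1.106.
W_a / W_b = 1.461 / 1.106 = 1.32.

W_a / W_b ≈ 1.32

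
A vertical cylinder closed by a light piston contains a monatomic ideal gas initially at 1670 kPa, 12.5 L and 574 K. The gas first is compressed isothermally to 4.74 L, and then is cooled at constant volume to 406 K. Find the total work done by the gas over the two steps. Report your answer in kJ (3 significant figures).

Step 1 (isothermal): W = P₁V₁ ln(V₂/V₁) = (20875) ln(4.74/12.5) = -20242 J.
Step 2 (isochoric): W = 0 (constant volume).
W_total = -20242 + 0 = -20242 J.

W_total ≈ -20.2 kJ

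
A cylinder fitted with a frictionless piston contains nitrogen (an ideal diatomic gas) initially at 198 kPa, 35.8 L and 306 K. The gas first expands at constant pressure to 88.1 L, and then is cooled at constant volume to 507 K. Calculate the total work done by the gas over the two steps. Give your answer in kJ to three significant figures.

Step 1 (isobaric): W = PΔV = (198 kPa)(88.1 − 35.8 L) = 10355 J.
Step 2 (isochoric): W = 0 (constant volume).
W_total = 10355 + 0 = 10355 J.

W_total ≈ 10.4 kJ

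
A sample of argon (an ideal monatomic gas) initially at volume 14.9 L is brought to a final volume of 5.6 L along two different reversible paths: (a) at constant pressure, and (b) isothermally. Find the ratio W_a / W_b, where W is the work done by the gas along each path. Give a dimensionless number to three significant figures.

Path (a) isobaric: W = P₁(V₂ − V₁) → W_a/(P₁V₁) = -0.6242.
Path (b) isothermal: W = P₁V₁ ln(V₂/V₁) → W_b/(P₁V₁) = -0.9786.
W_a / W_b = -0.6242 / -0.9786 = 0.6378.

W_a / W_b ≈ 0.638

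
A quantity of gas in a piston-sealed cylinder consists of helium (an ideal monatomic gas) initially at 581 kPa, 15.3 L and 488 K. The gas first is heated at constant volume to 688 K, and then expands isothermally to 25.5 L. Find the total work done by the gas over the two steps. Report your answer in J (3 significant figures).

W_total ≈ 6400 J

Step 1 (isochoric): W = 0 (constant volume).
After step 1: P = 819.1 kPa (V unchanged).
Step 2 (isothermal): W = P₁V₁ ln(V₂/V₁) = (12532) ln(25.5/15.3) = 6402 J.
W_total = 0 + 6402 = 6402 J.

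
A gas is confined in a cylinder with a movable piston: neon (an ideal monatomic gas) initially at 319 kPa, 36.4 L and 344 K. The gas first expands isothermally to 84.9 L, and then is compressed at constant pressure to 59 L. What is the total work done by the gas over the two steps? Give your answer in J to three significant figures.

Step 1 (isothermal): W = P₁V₁ ln(V₂/V₁) = (11612) ln(84.9/36.4) = 9834 J.
After step 1: P = 136.8 kPa, V = 84.9 L, T = 344 K.
Step 2 (isobaric): W = PΔV = (136.8 kPa)(59 − 84.9 L) = -3542 J.
W_total = 9834 − 3542 = 6292 J.

W_total ≈ 6290 J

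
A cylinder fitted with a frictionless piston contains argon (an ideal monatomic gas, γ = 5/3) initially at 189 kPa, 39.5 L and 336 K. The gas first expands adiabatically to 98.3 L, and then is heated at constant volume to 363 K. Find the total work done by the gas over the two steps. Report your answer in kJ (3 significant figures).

W_total ≈ 5.10 kJ

Step 1 (adiabatic): W = (P₁V₁ − P₂V₂)/(γ−1) = (7466 − 4065)/0.667 = 5100 J.
Step 2 (isochoric): W = 0 (constant volume).
W_total = 5100 + 0 = 5100 J.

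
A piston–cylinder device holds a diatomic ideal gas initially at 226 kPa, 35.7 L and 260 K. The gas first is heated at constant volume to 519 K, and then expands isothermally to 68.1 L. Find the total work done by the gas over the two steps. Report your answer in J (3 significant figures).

W_total ≈ 10400 J

Step 1 (isochoric): W = 0 (constant volume).
After step 1: P = 451.1 kPa (V unchanged).
Step 2 (isothermal): W = P₁V₁ ln(V₂/V₁) = (16105) ln(68.1/35.7) = 10401 J.
W_total = 0 + 10401 = 10401 J.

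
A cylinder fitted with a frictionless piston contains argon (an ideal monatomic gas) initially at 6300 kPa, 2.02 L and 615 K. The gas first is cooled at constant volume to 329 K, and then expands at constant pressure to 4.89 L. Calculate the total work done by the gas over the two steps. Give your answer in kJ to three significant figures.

Step 1 (isochoric): W = 0 (constant volume).
After step 1: P = 3370 kPa (V unchanged).
Step 2 (isobaric): W = PΔV = (3370 kPa)(4.89 − 2.02 L) = 9673 J.
W_total = 0 + 9673 = 9673 J.

W_total ≈ 9.67 kJ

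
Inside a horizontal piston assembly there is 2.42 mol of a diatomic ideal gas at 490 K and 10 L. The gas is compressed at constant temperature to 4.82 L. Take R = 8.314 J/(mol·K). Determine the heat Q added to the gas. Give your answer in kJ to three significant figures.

Isothermal ⇒ ΔU = 0, so Q = W = nRT ln(V₂/V₁).
Q = (2.42)(8.314)(490) ln(4.82/10) = 9859 × -0.7298 = -7195 J.

Q ≈ -7.20 kJ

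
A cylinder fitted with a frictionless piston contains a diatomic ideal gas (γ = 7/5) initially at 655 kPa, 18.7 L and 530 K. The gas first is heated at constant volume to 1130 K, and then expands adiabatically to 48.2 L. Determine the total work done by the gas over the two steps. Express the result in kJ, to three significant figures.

Step 1 (isochoric): W = 0 (constant volume).
After step 1: P = 1397 kPa (V unchanged).
Step 2 (adiabatic): W = (P₁V₁ − P₂V₂)/(γ−1) = (26115 − 17881)/0.4 = 20583 J.
W_total = 0 + 20583 = 20583 J.

W_total ≈ 20.6 kJ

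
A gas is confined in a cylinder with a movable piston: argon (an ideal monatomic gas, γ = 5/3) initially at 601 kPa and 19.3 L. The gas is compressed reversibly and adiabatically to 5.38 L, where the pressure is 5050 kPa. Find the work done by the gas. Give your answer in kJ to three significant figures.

W ≈ -23.4 kJ

Adiabatic: W = (P₁V₁ − P₂V₂)/(γ − 1) with γ = 5/3.
P₁V₁ = 11599 J, P₂V₂ = 27169 J.
W = (11599 − 27169) / 0.6667 = -23355 J.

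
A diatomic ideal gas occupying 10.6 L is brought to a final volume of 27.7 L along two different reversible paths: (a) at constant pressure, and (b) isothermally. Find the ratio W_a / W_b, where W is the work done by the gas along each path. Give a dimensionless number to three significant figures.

Path (a) isobaric: W = P₁(V₂ − V₁) → W_a/(P₁V₁) = 1.613.
Path (b) isothermal: W = P₁V₁ ln(V₂/V₁) → W_b/(P₁V₁) = 0.9606.
W_a / W_b = 1.613 / 0.9606 = 1.679.

W_a / W_b ≈ 1.68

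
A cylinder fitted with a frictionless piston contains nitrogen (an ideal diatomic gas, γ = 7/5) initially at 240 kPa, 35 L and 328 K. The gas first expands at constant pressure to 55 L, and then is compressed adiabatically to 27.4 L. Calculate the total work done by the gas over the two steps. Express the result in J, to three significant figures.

Step 1 (isobaric): W = PΔV = (240 kPa)(55 − 35 L) = 4800 J.
After step 1: P = 240 kPa, V = 55 L, T = 515.4 K.
Step 2 (adiabatic): W = (P₁V₁ − P₂V₂)/(γ−1) = (13200 − 17443)/0.4 = -10607 J.
W_total = 4800 − 10607 = -5807 J.

W_total ≈ -5810 J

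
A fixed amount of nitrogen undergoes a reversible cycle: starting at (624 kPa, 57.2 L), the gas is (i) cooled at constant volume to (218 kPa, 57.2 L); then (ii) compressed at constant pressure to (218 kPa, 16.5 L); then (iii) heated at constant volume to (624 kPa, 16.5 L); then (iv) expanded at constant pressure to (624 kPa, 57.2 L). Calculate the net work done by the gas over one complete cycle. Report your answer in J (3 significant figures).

Constant-volume legs do no work.
W(ii) = (218)(16.5 − 57.2) = -8873 J; W(iv) = (624)(57.2 − 16.5) = 25397 J.
W_net = -8873 + 25397 = 16524 J (the clockwise enclosed area).

W_net ≈ 16500 J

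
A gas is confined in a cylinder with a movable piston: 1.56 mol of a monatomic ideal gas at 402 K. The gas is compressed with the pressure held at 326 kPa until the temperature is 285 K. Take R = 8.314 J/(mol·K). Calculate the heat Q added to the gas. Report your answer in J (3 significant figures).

Q ≈ -3790 J

Isobaric: W = nRΔT = (1.56)(8.314)(-117) = -1517 J.
ΔU = nCᵥΔT with Cᵥ = 3R/2: ΔU = (1.56)(12.47)(-117) = -2276 J.
Q = ΔU + W = -2276 − 1517 = -3794 J.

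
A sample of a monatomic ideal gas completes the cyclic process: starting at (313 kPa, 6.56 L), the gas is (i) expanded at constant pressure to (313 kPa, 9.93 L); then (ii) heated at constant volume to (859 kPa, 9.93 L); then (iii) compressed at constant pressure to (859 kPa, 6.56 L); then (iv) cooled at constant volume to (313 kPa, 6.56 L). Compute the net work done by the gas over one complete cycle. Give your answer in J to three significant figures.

W_net ≈ -1840 J

Constant-volume legs do no work.
W(i) = (313)(9.93 − 6.56) = 1055 J; W(iii) = (859)(6.56 − 9.93) = -2895 J.
W_net = 1055 − 2895 = -1840 J (the counter-clockwise enclosed area).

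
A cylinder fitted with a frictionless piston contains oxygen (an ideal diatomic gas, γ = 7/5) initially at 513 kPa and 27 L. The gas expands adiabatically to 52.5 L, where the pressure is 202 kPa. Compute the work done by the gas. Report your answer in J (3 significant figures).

W ≈ 8120 J

Adiabatic: W = (P₁V₁ − P₂V₂)/(γ − 1) with γ = 7/5.
P₁V₁ = 13851 J, P₂V₂ = 10605 J.
W = (13851 − 10605) / 0.4 = 8115 J.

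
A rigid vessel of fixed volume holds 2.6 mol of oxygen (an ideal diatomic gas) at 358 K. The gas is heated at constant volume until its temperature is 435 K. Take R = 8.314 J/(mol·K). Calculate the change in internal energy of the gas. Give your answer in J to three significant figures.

Constant volume ⇒ W = 0, so Q = ΔU = nCᵥΔT with Cᵥ = 5R/2 = 20.79 J/(mol·K).
ΔU = (2.6)(20.79)(435 − 358) = 4161 J.

ΔU ≈ 4160 J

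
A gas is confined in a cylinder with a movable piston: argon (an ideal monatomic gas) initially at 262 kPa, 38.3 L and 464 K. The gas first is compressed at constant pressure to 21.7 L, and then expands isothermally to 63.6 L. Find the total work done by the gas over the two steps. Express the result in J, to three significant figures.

Step 1 (isobaric): W = PΔV = (262 kPa)(21.7 − 38.3 L) = -4349 J.
After step 1: P = 262 kPa, V = 21.7 L, T = 262.9 K.
Step 2 (isothermal): W = P₁V₁ ln(V₂/V₁) = (5685) ln(63.6/21.7) = 6114 J.
W_total = -4349 + 6114 = 1764 J.

W_total ≈ 1760 J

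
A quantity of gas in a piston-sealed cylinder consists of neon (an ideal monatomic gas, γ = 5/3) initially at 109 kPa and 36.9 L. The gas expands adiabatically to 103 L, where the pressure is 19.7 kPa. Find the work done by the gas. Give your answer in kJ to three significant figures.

W ≈ 2.99 kJ

Adiabatic: W = (P₁V₁ − P₂V₂)/(γ − 1) with γ = 5/3.
P₁V₁ = 4022 J, P₂V₂ = 2029 J.
W = (4022 − 2029) / 0.6667 = 2989 J.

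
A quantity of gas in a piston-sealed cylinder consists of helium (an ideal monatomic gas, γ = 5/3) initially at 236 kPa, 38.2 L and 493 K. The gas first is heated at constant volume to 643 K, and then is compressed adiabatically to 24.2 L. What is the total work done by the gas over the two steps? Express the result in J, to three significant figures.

Step 1 (isochoric): W = 0 (constant volume).
After step 1: P = 307.8 kPa (V unchanged).
Step 2 (adiabatic): W = (P₁V₁ − P₂V₂)/(γ−1) = (11758 − 15941)/0.667 = -6274 J.
W_total = 0 − 6274 = -6274 J.

W_total ≈ -6270 J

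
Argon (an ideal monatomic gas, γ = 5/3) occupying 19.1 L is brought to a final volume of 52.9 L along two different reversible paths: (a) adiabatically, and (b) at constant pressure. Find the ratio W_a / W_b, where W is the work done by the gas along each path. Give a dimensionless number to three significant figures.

Path (a) adiabatic: W = P₁V₁(1 − (V₁/V₂)^(γ−1))/(γ−1) → W_a/(P₁V₁) = 0.7394.
Path (b) isobaric: W = P₁(V₂ − V₁) → W_b/(P₁V₁) = 1.77.
W_a / W_b = 0.7394 / 1.77 = 0.4178.

W_a / W_b ≈ 0.418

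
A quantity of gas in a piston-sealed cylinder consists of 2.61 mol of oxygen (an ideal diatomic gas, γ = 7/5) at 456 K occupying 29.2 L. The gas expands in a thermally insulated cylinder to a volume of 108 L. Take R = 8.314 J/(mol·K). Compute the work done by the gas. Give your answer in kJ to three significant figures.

W ≈ 10.1 kJ

Adiabatic: TV^(γ−1) = const with γ = 7/5.
T₂ = T₁ (V₁/V₂)^(γ−1) = 456 × (29.2/108)^0.4 = 456 × 0.5926 = 270.2 K.
W_by = nCᵥ(T₁ − T₂) = (2.61)(20.79)(456 − 270.2) = 10077 J.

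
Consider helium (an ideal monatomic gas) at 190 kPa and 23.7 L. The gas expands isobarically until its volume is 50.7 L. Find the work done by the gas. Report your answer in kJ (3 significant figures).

W ≈ 5.13 kJ

Isobaric: W = P ΔV.
W = (190 kPa)(50.7 − 23.7 L) = (190)(27) = 5130 J.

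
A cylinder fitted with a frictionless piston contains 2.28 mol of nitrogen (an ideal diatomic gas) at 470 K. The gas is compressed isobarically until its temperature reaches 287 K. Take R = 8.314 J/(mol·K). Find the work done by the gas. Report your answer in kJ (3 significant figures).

W ≈ -3.47 kJ

Isobaric: W = P ΔV = nR ΔT.
W = (2.28)(8.314)(287 − 470) = -3469 J.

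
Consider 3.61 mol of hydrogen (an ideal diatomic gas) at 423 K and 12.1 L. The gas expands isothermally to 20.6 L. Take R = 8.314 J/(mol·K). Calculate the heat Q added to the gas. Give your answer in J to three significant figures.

Isothermal ⇒ ΔU = 0, so Q = W = nRT ln(V₂/V₁).
Q = (3.61)(8.314)(423) ln(20.6/12.1) = 12696 × 0.5321 = 6755 J.

Q ≈ 6760 J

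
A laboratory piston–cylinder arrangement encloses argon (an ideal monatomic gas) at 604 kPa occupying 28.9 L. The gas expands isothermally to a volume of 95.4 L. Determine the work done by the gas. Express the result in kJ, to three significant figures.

Isothermal: W = nRT ln(V₂/V₁) = P₁V₁ ln(V₂/V₁).
P₁V₁ = (604 kPa)(28.9 L) = 17456 J.
W = 17456 × ln(95.4/28.9) = 17456 × 1.194
W_by_gas = 20846 J.

W ≈ 20.8 kJ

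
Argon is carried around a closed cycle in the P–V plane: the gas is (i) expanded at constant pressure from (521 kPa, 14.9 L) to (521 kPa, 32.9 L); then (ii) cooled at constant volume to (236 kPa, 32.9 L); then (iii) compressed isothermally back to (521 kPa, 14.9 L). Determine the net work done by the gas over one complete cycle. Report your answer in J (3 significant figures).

Leg (i): W = PΔV = (521)(32.9 − 14.9) = 9378 J.
Leg (ii): W = 0.
Leg (iii): W = PᵢVᵢ ln(V_f/Vᵢ) = (7764) ln(14.9/32.9) = -6150 J.
W_net = 9378 − 6150 = 3228 J.

W_net ≈ 3230 J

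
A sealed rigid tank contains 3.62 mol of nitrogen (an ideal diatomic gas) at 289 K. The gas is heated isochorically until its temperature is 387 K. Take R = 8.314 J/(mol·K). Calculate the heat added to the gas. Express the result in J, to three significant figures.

Q ≈ 7370 J

Constant volume ⇒ W = 0, so Q = ΔU = nCᵥΔT with Cᵥ = 5R/2 = 20.79 J/(mol·K).
ΔU = (3.62)(20.79)(387 − 289) = 7374 J.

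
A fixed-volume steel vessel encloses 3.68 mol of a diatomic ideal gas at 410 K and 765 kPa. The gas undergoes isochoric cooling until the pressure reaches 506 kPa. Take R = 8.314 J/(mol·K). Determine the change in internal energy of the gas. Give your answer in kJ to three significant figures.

ΔU ≈ -10.6 kJ

Constant volume ⇒ W = 0, so Q = ΔU = nCᵥΔT with Cᵥ = 5R/2 = 20.79 J/(mol·K).
At constant V, T₂/T₁ = P₂/P₁ ⇒ ΔT = T₁(P₂/P₁ − 1) = 410·(506/765 − 1) = -138.8 K.
ΔU = (3.68)(20.79)(-138.8) = -10617 J.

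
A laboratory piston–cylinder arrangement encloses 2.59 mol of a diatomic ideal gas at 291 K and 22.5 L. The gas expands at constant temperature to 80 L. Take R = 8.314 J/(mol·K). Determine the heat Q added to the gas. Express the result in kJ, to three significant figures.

Q ≈ 7.95 kJ

Isothermal ⇒ ΔU = 0, so Q = W = nRT ln(V₂/V₁).
Q = (2.59)(8.314)(291) ln(80/22.5) = 6266 × 1.269 = 7949 J.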